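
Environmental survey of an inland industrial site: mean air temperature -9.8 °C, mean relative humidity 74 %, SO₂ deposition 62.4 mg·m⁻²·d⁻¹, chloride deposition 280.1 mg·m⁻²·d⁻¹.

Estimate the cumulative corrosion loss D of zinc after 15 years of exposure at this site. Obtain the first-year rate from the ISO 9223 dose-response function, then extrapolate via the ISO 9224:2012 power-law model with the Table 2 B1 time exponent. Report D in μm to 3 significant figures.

D(15) = 13.3 μm

zinc: f(T) = +0.038·(T−10) [T≤10 °C] = -0.7524
  SO₂ term: 0.0129·62.4^0.44·exp(0.046·74-0.7524) = 1.127
  Sd branch = 0.0175·Sd^0.57·e^(0.008·RH+0.085·T) = 0.3415 μm/a
  sum: 1.127 + 0.3415 → r_corr = 1.469 μm/a
ISO 9224: D(t) = r_corr · t^b with b = 0.813 (zinc, B1)
  D(15) = 1.469 × 15^0.813 = 1.469 × 9.04 = 13.28 μm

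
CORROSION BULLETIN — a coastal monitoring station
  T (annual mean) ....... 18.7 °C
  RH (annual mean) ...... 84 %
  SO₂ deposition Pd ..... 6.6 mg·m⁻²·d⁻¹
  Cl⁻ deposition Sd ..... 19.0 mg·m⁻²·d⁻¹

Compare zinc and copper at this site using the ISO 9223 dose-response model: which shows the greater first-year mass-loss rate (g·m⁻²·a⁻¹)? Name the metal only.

zinc: T>10 °C ⇒ hinge -0.071·(18.7−10) = -0.6177
  Pd branch = 0.0129·Pd^0.44·e^(0.046·RH+f) = 0.7604 μm/a
  Sd branch = 0.0175·Sd^0.57·e^(0.008·RH+0.085·T) = 0.8997 μm/a
  r_corr = 0.7604 + 0.8997 = 1.66 μm/a
  mass loss = 1.66 μm/a × 7.14 g/cm³ = 11.85 g·m⁻²·a⁻¹
copper: temperature factor f = -0.080·(8.7) = -0.6960
  SO₂ term: 0.0053·6.6^0.26·exp(0.059·84-0.6960) = 0.613
  Sd branch = 0.01025·Sd^0.27·e^(0.036·RH+0.049·T) = 1.167 μm/a
  r_corr = 0.613 + 1.167 = 1.78 μm/a
  mass loss = 1.78 μm/a × 8.96 g/cm³ = 15.95 g·m⁻²·a⁻¹
Ordering by g·m⁻²·a⁻¹: copper (16) > zinc (11.9)

copper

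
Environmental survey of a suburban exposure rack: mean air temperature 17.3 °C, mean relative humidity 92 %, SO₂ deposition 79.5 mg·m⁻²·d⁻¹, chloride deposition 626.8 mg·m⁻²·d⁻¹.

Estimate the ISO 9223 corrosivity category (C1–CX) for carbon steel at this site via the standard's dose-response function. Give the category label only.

CX

carbon steel: temperature factor f = -0.054·(7.3) = -0.3942
  SO₂ term: 1.77·79.5^0.52·exp(0.02·92-0.3942) = 73.13
  Sd branch = 0.102·Sd^0.62·e^(0.033·RH+0.04·T) = 230.1 μm/a
  r_corr = 73.13 + 230.1 = 303.2 μm/a
Category bounds: 200…700 μm/a bracket r_corr ⇒ CX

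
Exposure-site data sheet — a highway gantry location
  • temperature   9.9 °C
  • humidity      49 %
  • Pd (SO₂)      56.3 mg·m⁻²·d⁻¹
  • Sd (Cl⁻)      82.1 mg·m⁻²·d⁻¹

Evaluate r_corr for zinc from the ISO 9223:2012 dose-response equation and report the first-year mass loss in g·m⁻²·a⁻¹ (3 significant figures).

zinc: temperature factor f = +0.038·(-0.1) = -0.0038
  SO₂ term: 0.0129·56.3^0.44·exp(0.046·49-0.0038) = 0.7212
  Cl⁻ term: 0.0175·82.1^0.57·exp(0.008·49+0.085·9.9) = 0.7412
  r_corr = 0.7212 + 0.7412 = 1.462 μm/a
Convert to mass loss: 1.462 μm/a × 7.14 g/cm³ = 10.44 g·m⁻²·a⁻¹

r_corr = 10.4 g·m⁻²·a⁻¹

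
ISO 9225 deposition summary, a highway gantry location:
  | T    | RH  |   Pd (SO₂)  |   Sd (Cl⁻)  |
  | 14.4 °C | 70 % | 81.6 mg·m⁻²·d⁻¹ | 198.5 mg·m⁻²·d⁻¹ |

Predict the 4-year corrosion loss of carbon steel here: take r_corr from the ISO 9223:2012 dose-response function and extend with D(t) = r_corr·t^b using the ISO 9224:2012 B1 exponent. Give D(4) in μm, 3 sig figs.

carbon steel: T>10 °C ⇒ hinge -0.054·(14.4−10) = -0.2376
  SO₂ term: 1.77·81.6^0.52·exp(0.02·70-0.2376) = 55.83
  Sd branch = 0.102·Sd^0.62·e^(0.033·RH+0.04·T) = 48.59 μm/a
  sum: 55.83 + 48.59 → r_corr = 104.4 μm/a
Power-law: D(4) = r_corr · 4^0.523
  D(4) = 104.4 × 4^0.523 = 104.4 × 2.065 = 215.6 μm

D(4) = 216 μm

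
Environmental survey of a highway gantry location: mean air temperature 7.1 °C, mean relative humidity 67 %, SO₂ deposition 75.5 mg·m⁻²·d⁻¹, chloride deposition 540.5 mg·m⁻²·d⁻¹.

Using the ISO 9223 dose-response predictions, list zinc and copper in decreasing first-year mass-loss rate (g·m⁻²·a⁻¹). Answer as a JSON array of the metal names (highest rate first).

["zinc", "copper"]

zinc: temperature factor f = +0.038·(-2.9) = -0.1102
  Pd branch = 0.0129·Pd^0.44·e^(0.046·RH+f) = 1.689 μm/a
  Sd branch = 0.0175·Sd^0.57·e^(0.008·RH+0.085·T) = 1.975 μm/a
  sum: 1.689 + 1.975 → r_corr = 3.664 μm/a
  mass loss = 3.664 μm/a × 7.14 g/cm³ = 26.16 g·m⁻²·a⁻¹
copper: f(T) = +0.126·(T−10) [T≤10 °C] = -0.3654
  SO₂ term: 0.0053·75.5^0.26·exp(0.059·67-0.3654) = 0.5897
  Cl⁻ term: 0.01025·540.5^0.27·exp(0.036·67+0.049·7.1) = 0.8855
  sum: 0.5897 + 0.8855 → r_corr = 1.475 μm/a
  mass loss = 1.475 μm/a × 8.96 g/cm³ = 13.22 g·m⁻²·a⁻¹
Ordering by g·m⁻²·a⁻¹: zinc (26.2) > copper (13.2)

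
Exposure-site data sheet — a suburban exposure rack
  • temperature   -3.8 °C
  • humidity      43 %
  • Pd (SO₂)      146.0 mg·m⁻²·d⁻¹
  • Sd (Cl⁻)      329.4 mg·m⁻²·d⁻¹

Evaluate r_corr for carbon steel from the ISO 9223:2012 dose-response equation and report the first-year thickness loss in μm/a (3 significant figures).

carbon steel: f(T) = +0.150·(T−10) [T≤10 °C] = -2.0700
  sulphur-dioxide contribution → 7.046 μm/a
  chloride contribution → 13.18 μm/a
  ⇒ r_corr(carbon steel) = 20.22 μm/a

r_corr = 20.2 μm/a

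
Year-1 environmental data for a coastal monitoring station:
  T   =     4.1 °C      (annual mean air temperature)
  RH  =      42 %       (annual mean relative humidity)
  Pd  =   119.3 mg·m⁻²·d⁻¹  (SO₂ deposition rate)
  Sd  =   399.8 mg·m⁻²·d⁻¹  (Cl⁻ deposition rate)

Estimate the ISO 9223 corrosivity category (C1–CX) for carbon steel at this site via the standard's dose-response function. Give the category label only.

C3

carbon steel: T≤10 °C ⇒ hinge +0.150·(4.1−10) = -0.8850
  Pd branch = 1.77·Pd^0.52·e^(0.02·RH+f) = 20.34 μm/a
  Cl⁻ term: 0.102·399.8^0.62·exp(0.033·42+0.04·4.1) = 19.72
  r_corr = 20.34 + 19.72 = 40.06 μm/a
Category bounds: 25…50 μm/a bracket r_corr ⇒ C3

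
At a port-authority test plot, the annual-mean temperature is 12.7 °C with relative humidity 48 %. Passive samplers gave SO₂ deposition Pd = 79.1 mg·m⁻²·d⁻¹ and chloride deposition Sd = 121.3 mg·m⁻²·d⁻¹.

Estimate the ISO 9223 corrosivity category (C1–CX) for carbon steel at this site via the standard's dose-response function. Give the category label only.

C4

carbon steel: temperature factor f = -0.054·(2.7) = -0.1458
  SO₂ term: 1.77·79.1^0.52·exp(0.02·48-0.1458) = 38.78
  Cl⁻ term: 0.102·121.3^0.62·exp(0.033·48+0.04·12.7) = 16.19
  r_corr = 38.78 + 16.19 = 54.97 μm/a
Category bounds: 50…80 μm/a bracket r_corr ⇒ C4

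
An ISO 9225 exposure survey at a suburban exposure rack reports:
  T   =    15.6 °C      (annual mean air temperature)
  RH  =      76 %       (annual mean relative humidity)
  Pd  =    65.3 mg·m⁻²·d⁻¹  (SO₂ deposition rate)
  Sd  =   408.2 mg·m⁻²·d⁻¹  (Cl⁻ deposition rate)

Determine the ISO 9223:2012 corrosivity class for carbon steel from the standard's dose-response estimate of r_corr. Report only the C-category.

carbon steel: f(T) = -0.054·(T−10) [T>10 °C] = -0.3024
  SO₂ term: 1.77·65.3^0.52·exp(0.02·76-0.3024) = 52.54
  Cl⁻ term: 0.102·408.2^0.62·exp(0.033·76+0.04·15.6) = 97.17
  sum: 52.54 + 97.17 → r_corr = 149.7 μm/a
150 μm/a falls in (80, 200] for carbon steel → category C5

C5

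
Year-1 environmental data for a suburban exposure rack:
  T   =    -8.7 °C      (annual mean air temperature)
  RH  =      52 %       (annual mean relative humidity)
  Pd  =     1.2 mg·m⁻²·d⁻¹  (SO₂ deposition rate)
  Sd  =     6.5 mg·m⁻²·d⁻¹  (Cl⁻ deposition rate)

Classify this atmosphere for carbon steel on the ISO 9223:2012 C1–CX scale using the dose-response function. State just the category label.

carbon steel: temperature factor f = +0.150·(-18.7) = -2.8050
  sulphur-dioxide contribution → 0.3331 μm/a
  chloride contribution → 1.279 μm/a
  total first-year rate 1.612 μm/a
Category bounds: 1.3…25 μm/a bracket r_corr ⇒ C2

C2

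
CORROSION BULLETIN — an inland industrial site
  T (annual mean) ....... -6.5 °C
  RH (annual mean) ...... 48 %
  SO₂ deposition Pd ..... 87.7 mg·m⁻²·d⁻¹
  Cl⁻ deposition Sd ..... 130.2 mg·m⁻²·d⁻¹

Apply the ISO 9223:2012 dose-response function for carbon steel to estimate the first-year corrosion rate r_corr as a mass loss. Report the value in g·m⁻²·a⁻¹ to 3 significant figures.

carbon steel: f(T) = +0.150·(T−10) [T≤10 °C] = -2.4750
  SO₂ term: 1.77·87.7^0.52·exp(0.02·48-2.4750) = 3.985
  Cl⁻ term: 0.102·130.2^0.62·exp(0.033·48+0.04·-6.5) = 7.846
  r_corr = 3.985 + 7.846 = 11.83 μm/a
Convert to mass loss: 11.83 μm/a × 7.85 g/cm³ = 92.87 g·m⁻²·a⁻¹

r_corr = 92.9 g·m⁻²·a⁻¹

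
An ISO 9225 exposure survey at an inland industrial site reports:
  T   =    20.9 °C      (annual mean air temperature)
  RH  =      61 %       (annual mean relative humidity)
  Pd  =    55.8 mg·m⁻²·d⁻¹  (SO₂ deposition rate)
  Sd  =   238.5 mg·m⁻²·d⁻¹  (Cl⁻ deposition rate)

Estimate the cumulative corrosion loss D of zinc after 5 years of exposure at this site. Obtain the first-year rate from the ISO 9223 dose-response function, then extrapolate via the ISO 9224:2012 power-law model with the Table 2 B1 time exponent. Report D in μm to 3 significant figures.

zinc: T>10 °C ⇒ hinge -0.071·(20.9−10) = -0.7739
  Pd branch = 0.0129·Pd^0.44·e^(0.046·RH+f) = 0.5776 μm/a
  Cl⁻ term: 0.0175·238.5^0.57·exp(0.008·61+0.085·20.9) = 3.817
  sum: 0.5776 + 3.817 → r_corr = 4.394 μm/a
ISO 9224: D(t) = r_corr · t^b with b = 0.813 (zinc, B1)
  D(5) = 4.394 × 5^0.813 = 4.394 × 3.701 = 16.26 μm

D(5) = 16.3 μm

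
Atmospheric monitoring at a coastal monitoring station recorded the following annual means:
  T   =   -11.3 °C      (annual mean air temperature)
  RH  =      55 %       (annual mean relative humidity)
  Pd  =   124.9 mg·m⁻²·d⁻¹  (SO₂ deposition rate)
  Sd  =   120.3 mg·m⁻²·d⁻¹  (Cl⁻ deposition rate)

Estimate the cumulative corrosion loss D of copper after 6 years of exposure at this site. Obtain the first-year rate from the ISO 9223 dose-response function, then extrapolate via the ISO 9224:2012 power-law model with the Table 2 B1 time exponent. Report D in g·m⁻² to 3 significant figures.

copper: f(T) = +0.126·(T−10) [T≤10 °C] = -2.6838
  Pd branch = 0.0053·Pd^0.26·e^(0.059·RH+f) = 0.03259 μm/a
  Cl⁻ term: 0.01025·120.3^0.27·exp(0.036·55+0.049·-11.3) = 0.1555
  r_corr = 0.03259 + 0.1555 = 0.1881 μm/a
Long-term exponent b (ISO 9224 Table 2, B1) = 0.667
  D(6) = 0.1881 × 6^0.667 = 0.1881 × 3.304 = 0.6216 μm
  Mass loss = 0.6216 μm × 8.96 g/cm³ = 5.569 g·m⁻²

D(6) = 5.57 g·m⁻²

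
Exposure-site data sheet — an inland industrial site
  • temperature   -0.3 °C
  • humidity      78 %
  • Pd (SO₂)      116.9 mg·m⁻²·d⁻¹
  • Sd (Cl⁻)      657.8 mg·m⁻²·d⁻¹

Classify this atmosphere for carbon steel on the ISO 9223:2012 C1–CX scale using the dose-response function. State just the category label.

C5

carbon steel: T≤10 °C ⇒ hinge +0.150·(-0.3−10) = -1.5450
  Pd branch = 1.77·Pd^0.52·e^(0.02·RH+f) = 21.37 μm/a
  Sd branch = 0.102·Sd^0.62·e^(0.033·RH+0.04·T) = 73.87 μm/a
  r_corr = 21.37 + 73.87 = 95.24 μm/a
95.2 μm/a falls in (80, 200] for carbon steel → category C5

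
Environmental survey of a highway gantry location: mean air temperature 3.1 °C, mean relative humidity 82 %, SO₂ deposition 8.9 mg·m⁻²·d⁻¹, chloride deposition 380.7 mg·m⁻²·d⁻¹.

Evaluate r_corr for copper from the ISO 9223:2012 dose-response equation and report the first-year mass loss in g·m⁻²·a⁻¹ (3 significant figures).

copper: f(T) = +0.126·(T−10) [T≤10 °C] = -0.8694
  SO₂ term: 0.0053·8.9^0.26·exp(0.059·82-0.8694) = 0.4951
  Sd branch = 0.01025·Sd^0.27·e^(0.036·RH+0.049·T) = 1.136 μm/a
  sum: 0.4951 + 1.136 → r_corr = 1.631 μm/a
Convert to mass loss: 1.631 μm/a × 8.96 g/cm³ = 14.62 g·m⁻²·a⁻¹

r_corr = 14.6 g·m⁻²·a⁻¹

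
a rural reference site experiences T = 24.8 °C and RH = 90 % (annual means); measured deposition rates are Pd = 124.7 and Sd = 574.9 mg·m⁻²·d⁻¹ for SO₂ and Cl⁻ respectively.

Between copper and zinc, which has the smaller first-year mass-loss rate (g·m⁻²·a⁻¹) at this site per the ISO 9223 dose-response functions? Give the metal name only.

copper

copper: T>10 °C ⇒ hinge -0.080·(24.8−10) = -1.1840
  SO₂ term: 0.0053·124.7^0.26·exp(0.059·90-1.1840) = 1.151
  Sd branch = 0.01025·Sd^0.27·e^(0.036·RH+0.049·T) = 4.905 μm/a
  r_corr = 1.151 + 4.905 = 6.057 μm/a
  mass loss = 6.057 μm/a × 8.96 g/cm³ = 54.27 g·m⁻²·a⁻¹
zinc: temperature factor f = -0.071·(14.8) = -1.0508
  SO₂ term: 0.0129·124.7^0.44·exp(0.046·90-1.0508) = 2.368
  Sd branch = 0.0175·Sd^0.57·e^(0.008·RH+0.085·T) = 11.07 μm/a
  r_corr = 2.368 + 11.07 = 13.44 μm/a
  mass loss = 13.44 μm/a × 7.14 g/cm³ = 95.96 g·m⁻²·a⁻¹
Ordering by g·m⁻²·a⁻¹: zinc (96) > copper (54.3)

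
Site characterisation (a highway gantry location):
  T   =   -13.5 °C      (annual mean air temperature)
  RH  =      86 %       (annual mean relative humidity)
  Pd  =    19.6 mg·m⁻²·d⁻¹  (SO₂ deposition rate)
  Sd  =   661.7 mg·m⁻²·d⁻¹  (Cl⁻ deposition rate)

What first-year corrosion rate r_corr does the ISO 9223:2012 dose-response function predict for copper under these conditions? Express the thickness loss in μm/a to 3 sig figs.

copper: f(T) = +0.126·(T−10) [T≤10 °C] = -2.9610
  sulphur-dioxide contribution → 0.09504 μm/a
  chloride contribution → 0.6754 μm/a
  ⇒ r_corr(copper) = 0.7705 μm/a

r_corr = 0.770 μm/a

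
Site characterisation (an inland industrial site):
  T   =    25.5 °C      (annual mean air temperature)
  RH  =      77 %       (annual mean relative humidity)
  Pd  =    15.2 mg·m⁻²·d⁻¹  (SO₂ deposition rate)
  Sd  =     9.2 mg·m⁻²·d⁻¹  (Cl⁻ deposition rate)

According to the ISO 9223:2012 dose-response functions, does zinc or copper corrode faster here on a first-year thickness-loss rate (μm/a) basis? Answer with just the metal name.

zinc

zinc: temperature factor f = -0.071·(15.5) = -1.1005
  sulphur-dioxide contribution → 0.4908 μm/a
  chloride contribution → 1.003 μm/a
  total first-year rate 1.494 μm/a
copper: f(T) = -0.080·(T−10) [T>10 °C] = -1.2400
  sulphur-dioxide contribution → 0.2924 μm/a
  chloride contribution → 1.041 μm/a
  total first-year rate 1.333 μm/a
Ordering by μm/a: zinc (1.49) > copper (1.33)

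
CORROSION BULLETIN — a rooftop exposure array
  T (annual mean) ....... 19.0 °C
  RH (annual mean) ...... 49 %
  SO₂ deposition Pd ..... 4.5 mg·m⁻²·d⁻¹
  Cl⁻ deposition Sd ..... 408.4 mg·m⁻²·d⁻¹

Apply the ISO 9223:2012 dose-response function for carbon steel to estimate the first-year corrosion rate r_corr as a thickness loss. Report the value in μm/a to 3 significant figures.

r_corr = 52.0 μm/a

carbon steel: T>10 °C ⇒ hinge -0.054·(19.0−10) = -0.4860
  sulphur-dioxide contribution → 6.341 μm/a
  chloride contribution → 45.69 μm/a
  total first-year rate 52.03 μm/a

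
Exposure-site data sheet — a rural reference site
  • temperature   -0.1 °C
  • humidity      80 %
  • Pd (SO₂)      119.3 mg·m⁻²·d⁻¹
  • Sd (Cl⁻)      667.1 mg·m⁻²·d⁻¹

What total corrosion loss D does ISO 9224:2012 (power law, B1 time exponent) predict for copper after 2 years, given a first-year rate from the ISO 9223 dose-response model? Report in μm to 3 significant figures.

copper: temperature factor f = +0.126·(-10.1) = -1.2726
  Pd branch = 0.0053·Pd^0.26·e^(0.059·RH+f) = 0.5773 μm/a
  Cl⁻ term: 0.01025·667.1^0.27·exp(0.036·80+0.049·-0.1) = 1.052
  r_corr = 0.5773 + 1.052 = 1.629 μm/a
Power-law: D(2) = r_corr · 2^0.667
  D(2) = 1.629 × 2^0.667 = 1.629 × 1.588 = 2.586 μm

D(2) = 2.59 μm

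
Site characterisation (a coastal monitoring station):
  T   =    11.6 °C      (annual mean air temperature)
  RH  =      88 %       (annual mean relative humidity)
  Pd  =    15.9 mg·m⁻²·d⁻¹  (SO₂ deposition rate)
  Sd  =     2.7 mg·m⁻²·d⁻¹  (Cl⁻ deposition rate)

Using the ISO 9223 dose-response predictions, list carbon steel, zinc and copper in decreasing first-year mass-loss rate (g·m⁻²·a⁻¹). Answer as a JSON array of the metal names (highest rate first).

carbon steel: temperature factor f = -0.054·(1.6) = -0.0864
  sulphur-dioxide contribution → 39.77 μm/a
  chloride contribution → 5.48 μm/a
  ⇒ r_corr(carbon steel) = 45.25 μm/a
  mass loss = 45.25 μm/a × 7.85 g/cm³ = 355.2 g·m⁻²·a⁻¹
zinc: T>10 °C ⇒ hinge -0.071·(11.6−10) = -0.1136
  sulphur-dioxide contribution → 2.228 μm/a
  chloride contribution → 0.1671 μm/a
  total first-year rate 2.395 μm/a
  mass loss = 2.395 μm/a × 7.14 g/cm³ = 17.1 g·m⁻²·a⁻¹
copper: f(T) = -0.080·(T−10) [T>10 °C] = -0.1280
  sulphur-dioxide contribution → 1.721 μm/a
  chloride contribution → 0.5622 μm/a
  total first-year rate 2.284 μm/a
  mass loss = 2.284 μm/a × 8.96 g/cm³ = 20.46 g·m⁻²·a⁻¹
Ordering by g·m⁻²·a⁻¹: carbon steel (355) > copper (20.5) > zinc (17.1)

["carbon steel", "copper", "zinc"]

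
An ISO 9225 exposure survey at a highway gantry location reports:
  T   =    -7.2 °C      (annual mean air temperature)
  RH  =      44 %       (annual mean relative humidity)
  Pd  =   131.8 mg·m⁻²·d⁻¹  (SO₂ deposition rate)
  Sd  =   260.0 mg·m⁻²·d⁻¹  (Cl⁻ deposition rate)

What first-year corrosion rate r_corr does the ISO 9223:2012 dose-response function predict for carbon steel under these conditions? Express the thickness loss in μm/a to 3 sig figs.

r_corr = 14.4 μm/a

carbon steel: temperature factor f = +0.150·(-17.2) = -2.5800
  Pd branch = 1.77·Pd^0.52·e^(0.02·RH+f) = 4.093 μm/a
  Sd branch = 0.102·Sd^0.62·e^(0.033·RH+0.04·T) = 10.27 μm/a
  r_corr = 4.093 + 10.27 = 14.36 μm/a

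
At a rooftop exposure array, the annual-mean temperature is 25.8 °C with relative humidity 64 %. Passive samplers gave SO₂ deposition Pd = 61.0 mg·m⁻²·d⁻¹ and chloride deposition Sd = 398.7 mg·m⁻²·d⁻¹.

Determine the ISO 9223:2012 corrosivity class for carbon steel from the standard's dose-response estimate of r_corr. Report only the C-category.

carbon steel: T>10 °C ⇒ hinge -0.054·(25.8−10) = -0.8532
  Pd branch = 1.77·Pd^0.52·e^(0.02·RH+f) = 23 μm/a
  Cl⁻ term: 0.102·398.7^0.62·exp(0.033·64+0.04·25.8) = 96.92
  sum: 23 + 96.92 → r_corr = 119.9 μm/a
120 μm/a falls in (80, 200] for carbon steel → category C5

C5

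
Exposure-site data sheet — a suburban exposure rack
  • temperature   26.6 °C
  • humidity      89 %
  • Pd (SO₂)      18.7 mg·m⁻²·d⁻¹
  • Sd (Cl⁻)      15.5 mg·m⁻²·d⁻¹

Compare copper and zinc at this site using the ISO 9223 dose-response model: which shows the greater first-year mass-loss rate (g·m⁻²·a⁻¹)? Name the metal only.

copper: T>10 °C ⇒ hinge -0.080·(26.6−10) = -1.3280
  sulphur-dioxide contribution → 0.5737 μm/a
  chloride contribution → 1.948 μm/a
  total first-year rate 2.522 μm/a
  mass loss = 2.522 μm/a × 8.96 g/cm³ = 22.6 g·m⁻²·a⁻¹
zinc: T>10 °C ⇒ hinge -0.071·(26.6−10) = -1.1786
  sulphur-dioxide contribution → 0.8637 μm/a
  chloride contribution → 1.632 μm/a
  total first-year rate 2.496 μm/a
  mass loss = 2.496 μm/a × 7.14 g/cm³ = 17.82 g·m⁻²·a⁻¹
Ordering by g·m⁻²·a⁻¹: copper (22.6) > zinc (17.8)

copper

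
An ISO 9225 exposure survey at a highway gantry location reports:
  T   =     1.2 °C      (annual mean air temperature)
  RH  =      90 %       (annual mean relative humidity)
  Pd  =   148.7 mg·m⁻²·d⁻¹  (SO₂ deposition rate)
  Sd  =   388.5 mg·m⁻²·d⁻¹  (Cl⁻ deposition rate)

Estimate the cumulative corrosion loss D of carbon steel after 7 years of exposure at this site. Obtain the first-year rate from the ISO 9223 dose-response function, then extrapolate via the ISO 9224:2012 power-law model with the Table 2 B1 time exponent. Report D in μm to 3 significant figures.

carbon steel: temperature factor f = +0.150·(-8.8) = -1.3200
  SO₂ term: 1.77·148.7^0.52·exp(0.02·90-1.3200) = 38.55
  Cl⁻ term: 0.102·388.5^0.62·exp(0.033·90+0.04·1.2) = 84.09
  r_corr = 38.55 + 84.09 = 122.6 μm/a
Power-law: D(7) = r_corr · 7^0.523
  D(7) = 122.6 × 7^0.523 = 122.6 × 2.767 = 339.3 μm

D(7) = 339 μm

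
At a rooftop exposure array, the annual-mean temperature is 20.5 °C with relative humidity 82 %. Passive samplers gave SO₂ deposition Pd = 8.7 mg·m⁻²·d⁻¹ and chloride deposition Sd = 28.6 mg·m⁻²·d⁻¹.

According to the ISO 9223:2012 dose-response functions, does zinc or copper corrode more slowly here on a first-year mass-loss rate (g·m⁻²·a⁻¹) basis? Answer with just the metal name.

zinc

zinc: temperature factor f = -0.071·(10.5) = -0.7455
  sulphur-dioxide contribution → 0.6892 μm/a
  chloride contribution → 1.303 μm/a
  ⇒ r_corr(zinc) = 1.992 μm/a
  mass loss = 1.992 μm/a × 7.14 g/cm³ = 14.22 g·m⁻²·a⁻¹
copper: temperature factor f = -0.080·(10.5) = -0.8400
  sulphur-dioxide contribution → 0.5068 μm/a
  chloride contribution → 1.325 μm/a
  ⇒ r_corr(copper) = 1.832 μm/a
  mass loss = 1.832 μm/a × 8.96 g/cm³ = 16.41 g·m⁻²·a⁻¹
Ordering by g·m⁻²·a⁻¹: copper (16.4) > zinc (14.2)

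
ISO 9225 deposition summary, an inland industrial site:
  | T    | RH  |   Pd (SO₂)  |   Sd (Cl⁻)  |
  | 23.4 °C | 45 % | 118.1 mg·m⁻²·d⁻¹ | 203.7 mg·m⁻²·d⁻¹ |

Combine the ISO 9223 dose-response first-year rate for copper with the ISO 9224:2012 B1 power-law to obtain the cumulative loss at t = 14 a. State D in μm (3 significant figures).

D(14) = 4.50 μm

copper: T>10 °C ⇒ hinge -0.080·(23.4−10) = -1.0720
  SO₂ term: 0.0053·118.1^0.26·exp(0.059·45-1.0720) = 0.08924
  Sd branch = 0.01025·Sd^0.27·e^(0.036·RH+0.049·T) = 0.685 μm/a
  sum: 0.08924 + 0.685 → r_corr = 0.7742 μm/a
ISO 9224: D(t) = r_corr · t^b with b = 0.667 (copper, B1)
  D(14) = 0.7742 × 14^0.667 = 0.7742 × 5.814 = 4.501 μm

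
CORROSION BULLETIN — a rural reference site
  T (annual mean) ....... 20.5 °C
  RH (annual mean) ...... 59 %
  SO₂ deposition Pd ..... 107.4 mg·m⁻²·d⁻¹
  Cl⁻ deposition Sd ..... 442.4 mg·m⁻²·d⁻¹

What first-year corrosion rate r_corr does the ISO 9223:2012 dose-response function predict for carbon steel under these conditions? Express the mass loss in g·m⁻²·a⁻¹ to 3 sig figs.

r_corr = 849 g·m⁻²·a⁻¹

carbon steel: f(T) = -0.054·(T−10) [T>10 °C] = -0.5670
  SO₂ term: 1.77·107.4^0.52·exp(0.02·59-0.5670) = 37.18
  Sd branch = 0.102·Sd^0.62·e^(0.033·RH+0.04·T) = 70.91 μm/a
  sum: 37.18 + 70.91 → r_corr = 108.1 μm/a
Convert to mass loss: 108.1 μm/a × 7.85 g/cm³ = 848.5 g·m⁻²·a⁻¹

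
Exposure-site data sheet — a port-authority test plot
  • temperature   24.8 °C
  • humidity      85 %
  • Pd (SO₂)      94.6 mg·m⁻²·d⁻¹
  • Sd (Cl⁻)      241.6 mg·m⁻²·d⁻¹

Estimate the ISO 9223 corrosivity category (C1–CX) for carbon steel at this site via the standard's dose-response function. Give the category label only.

carbon steel: f(T) = -0.054·(T−10) [T>10 °C] = -0.7992
  Pd branch = 1.77·Pd^0.52·e^(0.02·RH+f) = 46.41 μm/a
  Cl⁻ term: 0.102·241.6^0.62·exp(0.033·85+0.04·24.8) = 136.5
  sum: 46.41 + 136.5 → r_corr = 182.9 μm/a
ISO 9223 Table 2 (carbon steel): 80 < 183 ≤ 200 μm/a ⇒ C5

C5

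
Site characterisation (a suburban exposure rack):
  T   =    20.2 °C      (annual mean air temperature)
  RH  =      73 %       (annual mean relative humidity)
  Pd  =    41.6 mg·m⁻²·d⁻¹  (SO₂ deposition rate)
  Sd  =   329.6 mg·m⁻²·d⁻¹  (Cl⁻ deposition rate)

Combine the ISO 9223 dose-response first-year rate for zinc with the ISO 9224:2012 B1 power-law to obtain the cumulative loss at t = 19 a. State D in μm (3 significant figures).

D(19) = 62.3 μm

zinc: f(T) = -0.071·(T−10) [T>10 °C] = -0.7242
  SO₂ term: 0.0129·41.6^0.44·exp(0.046·73-0.7242) = 0.9265
  Cl⁻ term: 0.0175·329.6^0.57·exp(0.008·73+0.085·20.2) = 4.76
  sum: 0.9265 + 4.76 → r_corr = 5.686 μm/a
Power-law: D(19) = r_corr · 19^0.813
  D(19) = 5.686 × 19^0.813 = 5.686 × 10.96 = 62.3 μm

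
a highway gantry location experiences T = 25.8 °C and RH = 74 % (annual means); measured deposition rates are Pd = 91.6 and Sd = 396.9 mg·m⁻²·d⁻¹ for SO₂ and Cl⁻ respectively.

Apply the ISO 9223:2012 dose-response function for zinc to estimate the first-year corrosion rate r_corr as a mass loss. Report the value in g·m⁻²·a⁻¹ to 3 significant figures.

r_corr = 67.9 g·m⁻²·a⁻¹

zinc: temperature factor f = -0.071·(15.8) = -1.1218
  sulphur-dioxide contribution → 0.9225 μm/a
  chloride contribution → 8.586 μm/a
  ⇒ r_corr(zinc) = 9.509 μm/a
Convert to mass loss: 9.509 μm/a × 7.14 g/cm³ = 67.89 g·m⁻²·a⁻¹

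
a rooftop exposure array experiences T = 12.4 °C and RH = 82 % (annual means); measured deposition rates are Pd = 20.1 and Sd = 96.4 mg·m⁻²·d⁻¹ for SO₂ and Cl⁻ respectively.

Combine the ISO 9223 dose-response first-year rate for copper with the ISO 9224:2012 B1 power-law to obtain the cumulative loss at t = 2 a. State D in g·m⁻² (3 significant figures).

copper: temperature factor f = -0.080·(2.4) = -0.1920
  SO₂ term: 0.0053·20.1^0.26·exp(0.059·82-0.1920) = 1.205
  Cl⁻ term: 0.01025·96.4^0.27·exp(0.036·82+0.049·12.4) = 1.237
  r_corr = 1.205 + 1.237 = 2.442 μm/a
Power-law: D(2) = r_corr · 2^0.667
  D(2) = 2.442 × 2^0.667 = 2.442 × 1.588 = 3.877 μm
  Mass loss = 3.877 μm × 8.96 g/cm³ = 34.73 g·m⁻²

D(2) = 34.7 g·m⁻²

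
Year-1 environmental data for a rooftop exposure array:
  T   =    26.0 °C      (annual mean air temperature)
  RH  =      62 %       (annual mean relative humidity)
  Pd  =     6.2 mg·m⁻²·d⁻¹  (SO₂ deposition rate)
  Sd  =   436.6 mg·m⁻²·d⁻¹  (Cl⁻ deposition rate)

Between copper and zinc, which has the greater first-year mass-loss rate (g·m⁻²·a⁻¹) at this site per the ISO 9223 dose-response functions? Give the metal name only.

copper: T>10 °C ⇒ hinge -0.080·(26.0−10) = -1.2800
  SO₂ term: 0.0053·6.2^0.26·exp(0.059·62-1.2800) = 0.09184
  Sd branch = 0.01025·Sd^0.27·e^(0.036·RH+0.049·T) = 1.763 μm/a
  r_corr = 0.09184 + 1.763 = 1.855 μm/a
  mass loss = 1.855 μm/a × 8.96 g/cm³ = 16.62 g·m⁻²·a⁻¹
zinc: f(T) = -0.071·(T−10) [T>10 °C] = -1.1360
  SO₂ term: 0.0129·6.2^0.44·exp(0.046·62-1.1360) = 0.1601
  Cl⁻ term: 0.0175·436.6^0.57·exp(0.008·62+0.085·26.0) = 8.377
  sum: 0.1601 + 8.377 → r_corr = 8.537 μm/a
  mass loss = 8.537 μm/a × 7.14 g/cm³ = 60.95 g·m⁻²·a⁻¹
Ordering by g·m⁻²·a⁻¹: zinc (61) > copper (16.6)

zinc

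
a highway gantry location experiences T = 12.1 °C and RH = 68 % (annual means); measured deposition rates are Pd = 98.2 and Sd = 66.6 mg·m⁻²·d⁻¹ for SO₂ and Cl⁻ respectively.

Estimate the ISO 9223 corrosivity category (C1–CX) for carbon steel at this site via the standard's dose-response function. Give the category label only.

carbon steel: f(T) = -0.054·(T−10) [T>10 °C] = -0.1134
  sulphur-dioxide contribution → 66.87 μm/a
  chloride contribution → 21.08 μm/a
  total first-year rate 87.96 μm/a
ISO 9223 Table 2 (carbon steel): 80 < 88 ≤ 200 μm/a ⇒ C5

C5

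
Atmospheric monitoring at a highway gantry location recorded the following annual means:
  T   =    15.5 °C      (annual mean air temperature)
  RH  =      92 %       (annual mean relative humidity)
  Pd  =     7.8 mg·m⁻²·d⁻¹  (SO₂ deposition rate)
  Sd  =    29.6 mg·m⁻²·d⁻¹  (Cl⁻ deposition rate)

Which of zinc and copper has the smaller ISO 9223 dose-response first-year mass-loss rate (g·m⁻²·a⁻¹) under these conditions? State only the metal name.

zinc: temperature factor f = -0.071·(5.5) = -0.3905
  Pd branch = 0.0129·Pd^0.44·e^(0.046·RH+f) = 1.484 μm/a
  Cl⁻ term: 0.0175·29.6^0.57·exp(0.008·92+0.085·15.5) = 0.9408
  r_corr = 1.484 + 0.9408 = 2.425 μm/a
  mass loss = 2.425 μm/a × 7.14 g/cm³ = 17.31 g·m⁻²·a⁻¹
copper: T>10 °C ⇒ hinge -0.080·(15.5−10) = -0.4400
  SO₂ term: 0.0053·7.8^0.26·exp(0.059·92-0.4400) = 1.326
  Cl⁻ term: 0.01025·29.6^0.27·exp(0.036·92+0.049·15.5) = 1.5
  sum: 1.326 + 1.5 → r_corr = 2.826 μm/a
  mass loss = 2.826 μm/a × 8.96 g/cm³ = 25.32 g·m⁻²·a⁻¹
Ordering by g·m⁻²·a⁻¹: copper (25.3) > zinc (17.3)

zinc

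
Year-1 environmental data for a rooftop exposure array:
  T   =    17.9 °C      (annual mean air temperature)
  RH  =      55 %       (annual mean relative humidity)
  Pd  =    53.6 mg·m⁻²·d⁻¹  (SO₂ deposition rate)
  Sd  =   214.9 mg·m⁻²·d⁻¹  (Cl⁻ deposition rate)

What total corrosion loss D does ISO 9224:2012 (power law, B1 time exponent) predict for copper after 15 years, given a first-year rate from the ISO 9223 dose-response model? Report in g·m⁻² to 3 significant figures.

copper: T>10 °C ⇒ hinge -0.080·(17.9−10) = -0.6320
  Pd branch = 0.0053·Pd^0.26·e^(0.059·RH+f) = 0.2035 μm/a
  Sd branch = 0.01025·Sd^0.27·e^(0.036·RH+0.049·T) = 0.7608 μm/a
  r_corr = 0.2035 + 0.7608 = 0.9643 μm/a
ISO 9224: D(t) = r_corr · t^b with b = 0.667 (copper, B1)
  D(15) = 0.9643 × 15^0.667 = 0.9643 × 6.088 = 5.87 μm
  Mass loss = 5.87 μm × 8.96 g/cm³ = 52.6 g·m⁻²

D(15) = 52.6 g·m⁻²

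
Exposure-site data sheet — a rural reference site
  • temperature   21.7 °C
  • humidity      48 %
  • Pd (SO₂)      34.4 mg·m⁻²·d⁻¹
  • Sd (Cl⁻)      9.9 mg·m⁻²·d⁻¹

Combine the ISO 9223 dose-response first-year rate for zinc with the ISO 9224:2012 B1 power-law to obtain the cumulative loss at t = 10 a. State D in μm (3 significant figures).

zinc: T>10 °C ⇒ hinge -0.071·(21.7−10) = -0.8307
  Pd branch = 0.0129·Pd^0.44·e^(0.046·RH+f) = 0.2426 μm/a
  Cl⁻ term: 0.0175·9.9^0.57·exp(0.008·48+0.085·21.7) = 0.6003
  r_corr = 0.2426 + 0.6003 = 0.8429 μm/a
Power-law: D(10) = r_corr · 10^0.813
  D(10) = 0.8429 × 10^0.813 = 0.8429 × 6.501 = 5.48 μm

D(10) = 5.48 μm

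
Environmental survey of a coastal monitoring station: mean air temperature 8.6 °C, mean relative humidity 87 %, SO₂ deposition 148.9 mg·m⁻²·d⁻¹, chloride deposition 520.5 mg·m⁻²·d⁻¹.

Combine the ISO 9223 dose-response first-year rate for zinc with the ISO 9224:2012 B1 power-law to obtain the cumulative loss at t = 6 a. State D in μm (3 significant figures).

zinc: f(T) = +0.038·(T−10) [T≤10 °C] = -0.0532
  sulphur-dioxide contribution → 6.048 μm/a
  chloride contribution → 2.577 μm/a
  ⇒ r_corr(zinc) = 8.625 μm/a
ISO 9224: D(t) = r_corr · t^b with b = 0.813 (zinc, B1)
  D(6) = 8.625 × 6^0.813 = 8.625 × 4.292 = 37.02 μm

D(6) = 37.0 μm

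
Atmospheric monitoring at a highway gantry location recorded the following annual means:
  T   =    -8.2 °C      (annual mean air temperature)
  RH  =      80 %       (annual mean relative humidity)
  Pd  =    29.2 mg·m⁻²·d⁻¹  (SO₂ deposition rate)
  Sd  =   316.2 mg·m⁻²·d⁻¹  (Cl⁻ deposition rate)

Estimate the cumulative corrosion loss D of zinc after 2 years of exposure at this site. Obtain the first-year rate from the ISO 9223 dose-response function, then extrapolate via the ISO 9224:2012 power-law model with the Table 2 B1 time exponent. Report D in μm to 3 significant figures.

D(2) = 2.76 μm

zinc: T≤10 °C ⇒ hinge +0.038·(-8.2−10) = -0.6916
  sulphur-dioxide contribution → 1.13 μm/a
  chloride contribution → 0.4398 μm/a
  ⇒ r_corr(zinc) = 1.57 μm/a
Power-law: D(2) = r_corr · 2^0.813
  D(2) = 1.57 × 2^0.813 = 1.57 × 1.757 = 2.759 μm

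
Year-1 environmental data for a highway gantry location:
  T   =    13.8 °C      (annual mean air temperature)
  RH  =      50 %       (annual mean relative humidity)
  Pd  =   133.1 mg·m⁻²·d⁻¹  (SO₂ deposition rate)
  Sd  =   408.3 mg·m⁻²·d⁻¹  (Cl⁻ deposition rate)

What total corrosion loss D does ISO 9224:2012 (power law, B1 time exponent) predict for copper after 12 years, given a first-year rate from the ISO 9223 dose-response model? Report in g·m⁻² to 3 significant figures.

D(12) = 41.6 g·m⁻²

copper: temperature factor f = -0.080·(3.8) = -0.3040
  sulphur-dioxide contribution → 0.2665 μm/a
  chloride contribution → 0.6181 μm/a
  total first-year rate 0.8846 μm/a
ISO 9224: D(t) = r_corr · t^b with b = 0.667 (copper, B1)
  D(12) = 0.8846 × 12^0.667 = 0.8846 × 5.246 = 4.641 μm
  Mass loss = 4.641 μm × 8.96 g/cm³ = 41.58 g·m⁻²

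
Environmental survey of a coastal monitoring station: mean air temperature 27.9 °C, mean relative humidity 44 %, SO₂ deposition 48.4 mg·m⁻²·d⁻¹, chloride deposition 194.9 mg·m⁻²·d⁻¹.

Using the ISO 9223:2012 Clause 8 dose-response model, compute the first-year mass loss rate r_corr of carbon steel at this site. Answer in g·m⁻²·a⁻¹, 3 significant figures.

carbon steel: T>10 °C ⇒ hinge -0.054·(27.9−10) = -0.9666
  SO₂ term: 1.77·48.4^0.52·exp(0.02·44-0.9666) = 12.2
  Cl⁻ term: 0.102·194.9^0.62·exp(0.033·44+0.04·27.9) = 34.96
  r_corr = 12.2 + 34.96 = 47.16 μm/a
Convert to mass loss: 47.16 μm/a × 7.85 g/cm³ = 370.2 g·m⁻²·a⁻¹

r_corr = 370 g·m⁻²·a⁻¹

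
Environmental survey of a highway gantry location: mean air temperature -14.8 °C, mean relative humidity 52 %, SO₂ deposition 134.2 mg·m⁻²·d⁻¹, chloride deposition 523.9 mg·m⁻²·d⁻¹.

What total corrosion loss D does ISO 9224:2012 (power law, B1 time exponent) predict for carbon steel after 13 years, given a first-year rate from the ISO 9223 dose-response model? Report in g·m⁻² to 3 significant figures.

D(13) = 504 g·m⁻²

carbon steel: temperature factor f = +0.150·(-24.8) = -3.7200
  Pd branch = 1.77·Pd^0.52·e^(0.02·RH+f) = 1.551 μm/a
  Sd branch = 0.102·Sd^0.62·e^(0.033·RH+0.04·T) = 15.23 μm/a
  r_corr = 1.551 + 15.23 = 16.78 μm/a
Long-term exponent b (ISO 9224 Table 2, B1) = 0.523
  D(13) = 16.78 × 13^0.523 = 16.78 × 3.825 = 64.18 μm
  Mass loss = 64.18 μm × 7.85 g/cm³ = 503.8 g·m⁻²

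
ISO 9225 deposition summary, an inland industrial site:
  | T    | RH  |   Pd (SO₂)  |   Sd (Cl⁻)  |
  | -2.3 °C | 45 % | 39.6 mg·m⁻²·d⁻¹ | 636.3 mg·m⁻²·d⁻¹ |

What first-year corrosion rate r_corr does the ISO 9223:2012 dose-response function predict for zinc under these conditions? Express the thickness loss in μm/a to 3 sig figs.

zinc: f(T) = +0.038·(T−10) [T≤10 °C] = -0.4674
  SO₂ term: 0.0129·39.6^0.44·exp(0.046·45-0.4674) = 0.3233
  Cl⁻ term: 0.0175·636.3^0.57·exp(0.008·45+0.085·-2.3) = 0.8176
  r_corr = 0.3233 + 0.8176 = 1.141 μm/a

r_corr = 1.14 μm/a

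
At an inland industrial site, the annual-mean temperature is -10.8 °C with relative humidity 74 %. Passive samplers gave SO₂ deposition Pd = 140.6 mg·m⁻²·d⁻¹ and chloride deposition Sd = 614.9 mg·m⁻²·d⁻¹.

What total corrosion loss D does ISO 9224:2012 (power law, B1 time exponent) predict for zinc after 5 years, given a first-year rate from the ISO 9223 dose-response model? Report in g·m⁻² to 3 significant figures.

zinc: temperature factor f = +0.038·(-20.8) = -0.7904
  SO₂ term: 0.0129·140.6^0.44·exp(0.046·74-0.7904) = 1.552
  Cl⁻ term: 0.0175·614.9^0.57·exp(0.008·74+0.085·-10.8) = 0.491
  sum: 1.552 + 0.491 → r_corr = 2.043 μm/a
ISO 9224: D(t) = r_corr · t^b with b = 0.813 (zinc, B1)
  D(5) = 2.043 × 5^0.813 = 2.043 × 3.701 = 7.559 μm
  Mass loss = 7.559 μm × 7.14 g/cm³ = 53.97 g·m⁻²

D(5) = 54.0 g·m⁻²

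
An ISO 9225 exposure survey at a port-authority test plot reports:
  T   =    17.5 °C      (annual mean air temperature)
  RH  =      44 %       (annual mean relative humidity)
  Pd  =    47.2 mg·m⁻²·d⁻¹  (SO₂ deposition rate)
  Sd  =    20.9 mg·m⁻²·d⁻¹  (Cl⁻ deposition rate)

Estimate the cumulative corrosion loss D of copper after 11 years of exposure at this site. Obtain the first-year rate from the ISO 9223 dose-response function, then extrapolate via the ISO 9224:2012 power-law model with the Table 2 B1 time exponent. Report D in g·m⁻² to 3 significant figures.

D(11) = 16.6 g·m⁻²

copper: T>10 °C ⇒ hinge -0.080·(17.5−10) = -0.6000
  Pd branch = 0.0053·Pd^0.26·e^(0.059·RH+f) = 0.1063 μm/a
  Sd branch = 0.01025·Sd^0.27·e^(0.036·RH+0.049·T) = 0.2676 μm/a
  r_corr = 0.1063 + 0.2676 = 0.3739 μm/a
ISO 9224: D(t) = r_corr · t^b with b = 0.667 (copper, B1)
  D(11) = 0.3739 × 11^0.667 = 0.3739 × 4.95 = 1.851 μm
  Mass loss = 1.851 μm × 8.96 g/cm³ = 16.58 g·m⁻²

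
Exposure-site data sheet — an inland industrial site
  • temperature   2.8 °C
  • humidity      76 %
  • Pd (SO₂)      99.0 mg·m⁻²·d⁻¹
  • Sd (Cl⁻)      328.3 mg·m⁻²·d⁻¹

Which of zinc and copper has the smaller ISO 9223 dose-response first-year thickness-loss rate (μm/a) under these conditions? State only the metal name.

zinc: T≤10 °C ⇒ hinge +0.038·(2.8−10) = -0.2736
  sulphur-dioxide contribution → 2.444 μm/a
  chloride contribution → 1.108 μm/a
  total first-year rate 3.553 μm/a
copper: temperature factor f = +0.126·(-7.2) = -0.9072
  sulphur-dioxide contribution → 0.6259 μm/a
  chloride contribution → 0.8668 μm/a
  ⇒ r_corr(copper) = 1.493 μm/a
Ordering by μm/a: zinc (3.55) > copper (1.49)

copper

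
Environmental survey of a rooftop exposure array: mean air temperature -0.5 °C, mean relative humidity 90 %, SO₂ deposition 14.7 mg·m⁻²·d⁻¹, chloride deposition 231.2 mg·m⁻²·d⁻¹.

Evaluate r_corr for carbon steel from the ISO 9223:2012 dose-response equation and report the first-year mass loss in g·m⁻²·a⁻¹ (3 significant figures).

r_corr = 517 g·m⁻²·a⁻¹

carbon steel: temperature factor f = +0.150·(-10.5) = -1.5750
  sulphur-dioxide contribution → 8.968 μm/a
  chloride contribution → 56.94 μm/a
  total first-year rate 65.91 μm/a
Convert to mass loss: 65.91 μm/a × 7.85 g/cm³ = 517.4 g·m⁻²·a⁻¹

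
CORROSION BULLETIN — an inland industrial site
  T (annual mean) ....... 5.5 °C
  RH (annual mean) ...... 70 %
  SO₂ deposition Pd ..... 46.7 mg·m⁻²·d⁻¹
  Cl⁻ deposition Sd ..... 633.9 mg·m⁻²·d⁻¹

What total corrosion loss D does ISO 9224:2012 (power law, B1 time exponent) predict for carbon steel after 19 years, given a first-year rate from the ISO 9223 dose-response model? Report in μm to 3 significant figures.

carbon steel: temperature factor f = +0.150·(-4.5) = -0.6750
  sulphur-dioxide contribution → 26.97 μm/a
  chloride contribution → 69.92 μm/a
  ⇒ r_corr(carbon steel) = 96.89 μm/a
ISO 9224: D(t) = r_corr · t^b with b = 0.523 (carbon steel, B1)
  D(19) = 96.89 × 19^0.523 = 96.89 × 4.664 = 451.9 μm

D(19) = 452 μm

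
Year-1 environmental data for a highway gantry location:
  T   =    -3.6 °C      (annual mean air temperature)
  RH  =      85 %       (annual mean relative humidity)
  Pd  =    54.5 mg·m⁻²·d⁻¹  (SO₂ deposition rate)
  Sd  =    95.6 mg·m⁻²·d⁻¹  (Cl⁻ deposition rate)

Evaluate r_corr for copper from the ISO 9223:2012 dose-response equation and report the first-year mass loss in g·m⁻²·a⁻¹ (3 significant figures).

r_corr = 9.27 g·m⁻²·a⁻¹

copper: f(T) = +0.126·(T−10) [T≤10 °C] = -1.7136
  SO₂ term: 0.0053·54.5^0.26·exp(0.059·85-1.7136) = 0.4069
  Sd branch = 0.01025·Sd^0.27·e^(0.036·RH+0.049·T) = 0.6277 μm/a
  sum: 0.4069 + 0.6277 → r_corr = 1.035 μm/a
Convert to mass loss: 1.035 μm/a × 8.96 g/cm³ = 9.271 g·m⁻²·a⁻¹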